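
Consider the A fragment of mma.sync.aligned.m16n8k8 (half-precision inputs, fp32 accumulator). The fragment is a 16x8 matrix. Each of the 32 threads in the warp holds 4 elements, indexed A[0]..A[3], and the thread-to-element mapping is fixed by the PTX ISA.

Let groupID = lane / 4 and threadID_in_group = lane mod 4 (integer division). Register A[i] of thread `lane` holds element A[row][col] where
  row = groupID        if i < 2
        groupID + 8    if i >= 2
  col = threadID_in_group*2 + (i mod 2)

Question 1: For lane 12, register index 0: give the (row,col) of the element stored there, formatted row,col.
3,0

lane 12->12/4=3, 12 mod 4=0
i=0  r:3+0->3  c:2·0+0->0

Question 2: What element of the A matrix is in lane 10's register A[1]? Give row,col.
10: G=2,T=2
[1] (2+0,2*2+1) = (2,5)

2,5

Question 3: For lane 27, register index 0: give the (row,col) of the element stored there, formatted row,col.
L=27→G=27>>2=6, T=27&3=3
[0]→row 6+0=6  col 3·2+0=6

6,6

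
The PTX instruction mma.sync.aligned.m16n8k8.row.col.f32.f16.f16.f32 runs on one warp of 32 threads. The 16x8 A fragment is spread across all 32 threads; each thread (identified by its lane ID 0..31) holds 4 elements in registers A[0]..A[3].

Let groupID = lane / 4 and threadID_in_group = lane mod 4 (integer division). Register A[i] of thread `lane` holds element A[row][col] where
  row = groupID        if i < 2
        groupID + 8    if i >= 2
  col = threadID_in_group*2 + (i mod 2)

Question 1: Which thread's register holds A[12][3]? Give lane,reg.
r=12→G=4,rhi=1  c=3→T=1,p=1
L=4*4+1=17  i=1*2+1=3

17,3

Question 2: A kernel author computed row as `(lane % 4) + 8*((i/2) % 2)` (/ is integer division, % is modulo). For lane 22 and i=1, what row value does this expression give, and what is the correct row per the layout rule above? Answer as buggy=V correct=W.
buggy=2 correct=5

`(lane % 4) + 8*((i/2) % 2)`[22,1]→2
22: G=5,T=2
[1] (5+0,2*2+1) = (5,5)
row: 2 vs 5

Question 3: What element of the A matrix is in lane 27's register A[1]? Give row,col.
lane 27⇒27/4=6, 27 mod 4=3
i=1  r:6+0⇒6  c:2·3+1⇒7

6,7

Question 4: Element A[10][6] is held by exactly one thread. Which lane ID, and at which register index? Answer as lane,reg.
11,2

r:10=>grp=2,rB=1  c:6=>tig=3,lo=0
L=2*4+3=11  i=1*2+0=2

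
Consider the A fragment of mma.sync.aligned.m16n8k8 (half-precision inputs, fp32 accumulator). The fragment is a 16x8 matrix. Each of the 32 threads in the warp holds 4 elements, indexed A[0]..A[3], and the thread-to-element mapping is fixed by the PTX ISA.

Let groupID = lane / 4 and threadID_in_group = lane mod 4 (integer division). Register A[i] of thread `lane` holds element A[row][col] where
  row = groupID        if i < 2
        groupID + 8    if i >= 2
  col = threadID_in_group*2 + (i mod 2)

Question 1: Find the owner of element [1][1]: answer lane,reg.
r:1=>grp=1,rB=0  c:1=>tig=0,lo=1
L=1*4+0=4  i=0*2+1=1

4,1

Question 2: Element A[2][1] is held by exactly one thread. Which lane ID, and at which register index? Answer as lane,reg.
8,1

r=2->g=2,rb=0  c=1->t=0,b0=1
L=2*4+0=8  i=0*2+1=1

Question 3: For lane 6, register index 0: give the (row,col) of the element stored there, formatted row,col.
1,4

L=6=>grp=6>>2=1, tig=6&3=2
[0]=>row 1+0=1  col 2·2+0=4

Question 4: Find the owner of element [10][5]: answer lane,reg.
10,3

r=10->g=2,rb=1  c=5->t=2,b0=1
L=2*4+2=10  i=1*2+1=3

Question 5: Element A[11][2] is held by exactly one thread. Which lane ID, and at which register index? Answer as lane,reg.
13,2

r=11⇒gr=3,Rb=1  c=2⇒th=1,odd=0
L=3*4+1=13  i=1*2+0=2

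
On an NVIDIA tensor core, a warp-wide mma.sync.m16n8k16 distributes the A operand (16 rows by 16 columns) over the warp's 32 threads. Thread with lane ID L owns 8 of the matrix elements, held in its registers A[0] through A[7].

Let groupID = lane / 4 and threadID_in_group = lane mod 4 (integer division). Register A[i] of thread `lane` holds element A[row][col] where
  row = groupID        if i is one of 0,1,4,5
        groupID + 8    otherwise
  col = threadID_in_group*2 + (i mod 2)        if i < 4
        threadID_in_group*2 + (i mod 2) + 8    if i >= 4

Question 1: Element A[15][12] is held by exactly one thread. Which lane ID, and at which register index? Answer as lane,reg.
30,6

r=15->g=7,rb=1  c=12->cb=1,t=2,b0=0
L=7*4+2=30  i=1*4+1*2+0=6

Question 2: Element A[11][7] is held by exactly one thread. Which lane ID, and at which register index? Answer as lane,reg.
15,3

r=11→G=3,rhi=1  c=7→chi=0,T=3,p=1
L=3*4+3=15  i=0*4+1*2+1=3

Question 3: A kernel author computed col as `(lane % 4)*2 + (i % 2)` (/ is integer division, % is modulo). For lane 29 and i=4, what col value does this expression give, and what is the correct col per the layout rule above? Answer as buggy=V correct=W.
buggy=2 correct=10

`(lane % 4)*2 + (i % 2)`[29,4]->2
lane 29: g=7 (29/4), t=1 (29%4)
i=4: r=7+0=7, c=1*2+0+8=10
col: 2 vs 10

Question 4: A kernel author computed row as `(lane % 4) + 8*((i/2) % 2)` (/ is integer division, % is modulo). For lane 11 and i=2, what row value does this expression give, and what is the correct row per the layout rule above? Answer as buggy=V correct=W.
buggy=11 correct=10

`(lane % 4) + 8*((i/2) % 2)`[11,2]→11
lane 11→11/4=2, 11 mod 4=3
i=2  r:2+8→10  c:2·3+0+0→6
row: 11 vs 10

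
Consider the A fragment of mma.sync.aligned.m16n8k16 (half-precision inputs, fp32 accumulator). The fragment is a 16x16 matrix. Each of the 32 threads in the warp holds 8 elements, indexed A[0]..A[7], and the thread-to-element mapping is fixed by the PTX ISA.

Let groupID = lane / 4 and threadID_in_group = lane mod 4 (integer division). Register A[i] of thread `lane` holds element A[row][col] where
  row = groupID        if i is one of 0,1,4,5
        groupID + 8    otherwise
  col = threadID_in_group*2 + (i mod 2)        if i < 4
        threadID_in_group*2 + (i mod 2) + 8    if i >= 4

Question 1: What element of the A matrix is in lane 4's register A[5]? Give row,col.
1,9

lane 4: G=1 (4/4), T=0 (4%4)
i=5: r=1+0=1, c=0*2+1+8=9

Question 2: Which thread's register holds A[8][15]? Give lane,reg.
r:8=>grp=0,rB=1  c:15=>cB=1,tig=3,lo=1
L=0*4+3=3  i=1*4+1*2+1=7

3,7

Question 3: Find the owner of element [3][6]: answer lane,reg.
15,0

r=3->g=3,rb=0  c=6->cb=0,t=3,b0=0
L=3*4+3=15  i=0*4+0*2+0=0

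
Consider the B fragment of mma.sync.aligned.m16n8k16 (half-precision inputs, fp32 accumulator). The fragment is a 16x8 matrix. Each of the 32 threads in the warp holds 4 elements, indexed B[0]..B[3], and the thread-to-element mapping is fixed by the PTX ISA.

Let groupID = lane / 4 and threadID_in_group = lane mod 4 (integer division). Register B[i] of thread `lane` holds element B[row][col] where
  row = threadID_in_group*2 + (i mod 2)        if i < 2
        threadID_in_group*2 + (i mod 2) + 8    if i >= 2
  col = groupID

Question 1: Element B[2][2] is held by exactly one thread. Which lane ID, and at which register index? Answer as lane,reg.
c=2->g=2  r=2->rb=0,t=1,b0=0
L=2*4+1=9  i=0*2+0=0

9,0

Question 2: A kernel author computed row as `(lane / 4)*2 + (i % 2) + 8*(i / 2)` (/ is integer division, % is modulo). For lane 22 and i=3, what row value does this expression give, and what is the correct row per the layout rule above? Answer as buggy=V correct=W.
`(lane / 4)*2 + (i % 2) + 8*(i / 2)`[22,3]->19
L=22->gid=22>>2=5, tid=22&3=2
[3]->row 2·2+1+8=13  col gid=5
row: 19 vs 13

buggy=19 correct=13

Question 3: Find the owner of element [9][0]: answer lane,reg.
c: 0->gid=0  r: 9->r8=1,tid=0,i&1=1
L=0*4+0=0  i=1*2+1=3

0,3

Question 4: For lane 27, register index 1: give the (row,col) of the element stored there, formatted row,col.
lane 27=>27/4=6, 27 mod 4=3
i=1  r:2·3+1+0=>7  c:6

7,6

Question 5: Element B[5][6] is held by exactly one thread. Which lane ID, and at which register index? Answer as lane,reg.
c=6->g=6  r=5->rb=0,t=2,b0=1
L=6*4+2=26  i=0*2+1=1

26,1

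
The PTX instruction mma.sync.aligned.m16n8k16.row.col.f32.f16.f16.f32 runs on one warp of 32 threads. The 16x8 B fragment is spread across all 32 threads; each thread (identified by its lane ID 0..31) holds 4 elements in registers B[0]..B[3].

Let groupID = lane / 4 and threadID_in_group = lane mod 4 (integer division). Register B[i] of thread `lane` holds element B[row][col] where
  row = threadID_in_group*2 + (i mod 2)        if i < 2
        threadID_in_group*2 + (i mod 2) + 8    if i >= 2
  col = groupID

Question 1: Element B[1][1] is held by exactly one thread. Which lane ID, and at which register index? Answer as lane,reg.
c=1⇒gr=1  r=1⇒Rb=0,th=0,odd=1
L=1*4+0=4  i=0*2+1=1

4,1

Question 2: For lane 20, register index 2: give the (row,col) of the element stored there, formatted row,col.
8,5

20: gr=5,th=0
[2] (0*2+0+8,5) = (8,5)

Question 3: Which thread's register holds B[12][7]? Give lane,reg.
30,2

c=7→G=7  r=12→rhi=1,T=2,p=0
L=7*4+2=30  i=1*2+0=2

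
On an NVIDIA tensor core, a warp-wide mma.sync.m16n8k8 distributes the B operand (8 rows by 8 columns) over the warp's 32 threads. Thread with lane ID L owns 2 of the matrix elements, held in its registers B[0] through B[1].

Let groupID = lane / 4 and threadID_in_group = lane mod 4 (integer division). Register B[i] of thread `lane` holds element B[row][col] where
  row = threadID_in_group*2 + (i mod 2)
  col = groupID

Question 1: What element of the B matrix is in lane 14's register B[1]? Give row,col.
L=14=>grp=14>>2=3, tig=14&3=2
[1]=>row 2·2+1=5  col grp=3

5,3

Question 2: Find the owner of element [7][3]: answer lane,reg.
c=3->g=3  r=7->t=3,b0=1
L=3*4+3=15  i=1=1

15,1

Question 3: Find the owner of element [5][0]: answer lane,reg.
c: 0->gid=0  r: 5->tid=2,i&1=1
L=0*4+2=2  i=1=1

2,1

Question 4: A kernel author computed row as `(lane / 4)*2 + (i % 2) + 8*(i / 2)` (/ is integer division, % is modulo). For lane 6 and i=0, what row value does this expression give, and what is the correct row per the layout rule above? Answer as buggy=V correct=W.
`(lane / 4)*2 + (i % 2) + 8*(i / 2)`[6,0]→2
L=6→G=6>>2=1, T=6&3=2
[0]→row 2·2+0=4  col G=1
row: 2 vs 4

buggy=2 correct=4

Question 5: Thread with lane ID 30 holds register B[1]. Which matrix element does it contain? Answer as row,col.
lane 30→30/4=7, 30 mod 4=2
i=1  r:2·2+1→5  c:7

5,7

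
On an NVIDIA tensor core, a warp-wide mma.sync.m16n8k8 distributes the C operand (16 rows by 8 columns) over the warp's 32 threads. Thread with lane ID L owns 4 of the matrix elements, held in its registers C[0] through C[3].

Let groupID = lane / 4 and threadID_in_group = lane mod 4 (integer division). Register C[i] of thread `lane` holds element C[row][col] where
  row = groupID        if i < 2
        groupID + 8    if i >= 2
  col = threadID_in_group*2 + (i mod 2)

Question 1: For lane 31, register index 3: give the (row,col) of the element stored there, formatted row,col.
15,7

lane 31: g=7 (31/4), t=3 (31%4)
i=3: r=7+8=15, c=3*2+1=7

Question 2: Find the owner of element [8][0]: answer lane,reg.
r=8->g=0,rb=1  c=0->t=0,b0=0
L=0*4+0=0  i=1*2+0=2

0,2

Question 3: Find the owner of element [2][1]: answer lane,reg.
8,1

r=2→G=2,rhi=0  c=1→T=0,p=1
L=2*4+0=8  i=0*2+1=1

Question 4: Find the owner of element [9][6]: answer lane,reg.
r=9->g=1,rb=1  c=6->t=3,b0=0
L=1*4+3=7  i=1*2+0=2

7,2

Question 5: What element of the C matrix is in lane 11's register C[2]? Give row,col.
11: grp=2,tig=3
[2] (2+8,3*2+0) = (10,6)

10,6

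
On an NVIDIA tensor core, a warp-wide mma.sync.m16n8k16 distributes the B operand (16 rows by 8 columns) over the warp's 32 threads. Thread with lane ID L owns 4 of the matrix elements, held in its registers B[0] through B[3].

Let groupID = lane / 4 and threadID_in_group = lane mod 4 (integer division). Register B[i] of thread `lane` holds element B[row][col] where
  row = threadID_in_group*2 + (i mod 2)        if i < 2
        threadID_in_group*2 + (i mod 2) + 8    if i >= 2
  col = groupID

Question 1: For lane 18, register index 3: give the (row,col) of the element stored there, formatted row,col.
18: gid=4,tid=2
[3] (2*2+1+8,4) = (13,4)

13,4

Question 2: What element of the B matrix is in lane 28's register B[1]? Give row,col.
1,7

28: grp=7,tig=0
[1] (0*2+1+0,7) = (1,7)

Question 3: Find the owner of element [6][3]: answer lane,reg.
c=3⇒gr=3  r=6⇒Rb=0,th=3,odd=0
L=3*4+3=15  i=0*2+0=0

15,0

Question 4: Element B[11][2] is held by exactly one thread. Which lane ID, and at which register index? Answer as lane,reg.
c=2→G=2  r=11→rhi=1,T=1,p=1
L=2*4+1=9  i=1*2+1=3

9,3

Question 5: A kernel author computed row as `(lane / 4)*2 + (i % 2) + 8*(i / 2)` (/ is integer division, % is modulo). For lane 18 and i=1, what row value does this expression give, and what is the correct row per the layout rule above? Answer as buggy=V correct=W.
buggy=9 correct=5

`(lane / 4)*2 + (i % 2) + 8*(i / 2)`[18,1]→9
lane 18: G=4 (18/4), T=2 (18%4)
i=1: r=2*2+1+0=5, c=G=4
row: 9 vs 5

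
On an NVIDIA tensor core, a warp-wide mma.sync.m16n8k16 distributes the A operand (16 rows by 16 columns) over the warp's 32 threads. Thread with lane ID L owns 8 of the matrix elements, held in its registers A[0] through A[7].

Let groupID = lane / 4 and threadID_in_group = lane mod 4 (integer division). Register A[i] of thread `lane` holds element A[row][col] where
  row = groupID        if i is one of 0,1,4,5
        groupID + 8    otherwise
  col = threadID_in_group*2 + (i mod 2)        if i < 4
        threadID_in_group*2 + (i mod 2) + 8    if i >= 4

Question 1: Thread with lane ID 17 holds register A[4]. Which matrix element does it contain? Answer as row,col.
4,10

17: gid=4,tid=1
[4] (4+0,1*2+0+8) = (4,10)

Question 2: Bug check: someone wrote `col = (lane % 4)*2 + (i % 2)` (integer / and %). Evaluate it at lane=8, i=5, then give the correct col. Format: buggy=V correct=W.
buggy=1 correct=9

`(lane % 4)*2 + (i % 2)`[8,5]=>1
L=8=>grp=8>>2=2, tig=8&3=0
[5]=>row 2+0=2  col 0·2+1+8=9
col: 1 vs 9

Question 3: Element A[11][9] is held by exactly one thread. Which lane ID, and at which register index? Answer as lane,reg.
r=11→G=3,rhi=1  c=9→chi=1,T=0,p=1
L=3*4+0=12  i=1*4+1*2+1=7

12,7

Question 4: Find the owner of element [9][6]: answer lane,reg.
r: 9->gid=1,r8=1  c: 6->c8=0,tid=3,i&1=0
L=1*4+3=7  i=0*4+1*2+0=2

7,2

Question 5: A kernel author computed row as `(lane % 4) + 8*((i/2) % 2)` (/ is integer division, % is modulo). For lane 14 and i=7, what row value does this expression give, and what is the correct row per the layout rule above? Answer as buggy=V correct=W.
`(lane % 4) + 8*((i/2) % 2)`[14,7]=>10
L=14=>grp=14>>2=3, tig=14&3=2
[7]=>row 3+8=11  col 2·2+1+8=13
row: 10 vs 11

buggy=10 correct=11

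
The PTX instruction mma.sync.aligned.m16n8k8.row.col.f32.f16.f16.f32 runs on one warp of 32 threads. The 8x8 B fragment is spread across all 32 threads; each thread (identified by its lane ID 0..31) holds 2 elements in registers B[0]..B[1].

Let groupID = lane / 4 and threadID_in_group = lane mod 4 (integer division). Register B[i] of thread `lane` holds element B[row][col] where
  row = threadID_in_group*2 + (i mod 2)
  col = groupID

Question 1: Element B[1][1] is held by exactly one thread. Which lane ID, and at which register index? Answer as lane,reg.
c:1=>grp=1  r:1=>tig=0,lo=1
L=1*4+0=4  i=1=1

4,1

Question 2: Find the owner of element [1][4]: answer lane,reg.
16,1

c:4=>grp=4  r:1=>tig=0,lo=1
L=4*4+0=16  i=1=1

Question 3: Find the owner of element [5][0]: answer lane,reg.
2,1

c=0⇒gr=0  r=5⇒th=2,odd=1
L=0*4+2=2  i=1=1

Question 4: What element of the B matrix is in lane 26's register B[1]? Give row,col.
lane 26⇒26/4=6, 26 mod 4=2
i=1  r:2·2+1⇒5  c:6

5,6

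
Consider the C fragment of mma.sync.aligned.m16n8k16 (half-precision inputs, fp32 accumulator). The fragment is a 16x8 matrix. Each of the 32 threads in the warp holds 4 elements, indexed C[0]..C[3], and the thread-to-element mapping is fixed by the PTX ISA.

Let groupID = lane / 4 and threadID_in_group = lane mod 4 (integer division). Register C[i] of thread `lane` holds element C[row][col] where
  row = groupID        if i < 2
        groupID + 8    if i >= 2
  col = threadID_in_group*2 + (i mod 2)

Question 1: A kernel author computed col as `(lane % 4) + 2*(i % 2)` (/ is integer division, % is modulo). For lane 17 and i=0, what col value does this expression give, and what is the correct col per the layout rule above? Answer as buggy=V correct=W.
buggy=1 correct=2

`(lane % 4) + 2*(i % 2)`[17,0]→1
lane 17→17/4=4, 17 mod 4=1
i=0  r:4+0→4  c:2·1+0→2
col: 1 vs 2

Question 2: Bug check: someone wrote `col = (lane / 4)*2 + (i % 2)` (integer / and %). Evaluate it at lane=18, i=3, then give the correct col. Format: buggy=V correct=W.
`(lane / 4)*2 + (i % 2)`[18,3]⇒9
18: gr=4,th=2
[3] (4+8,2*2+1) = (12,5)
col: 9 vs 5

buggy=9 correct=5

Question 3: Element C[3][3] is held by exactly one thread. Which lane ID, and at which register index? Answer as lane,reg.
13,1

r: 3->gid=3,r8=0  c: 3->tid=1,i&1=1
L=3*4+1=13  i=0*2+1=1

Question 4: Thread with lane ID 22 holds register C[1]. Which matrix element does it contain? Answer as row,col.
L=22->gid=22>>2=5, tid=22&3=2
[1]->row 5+0=5  col 2·2+1=5

5,5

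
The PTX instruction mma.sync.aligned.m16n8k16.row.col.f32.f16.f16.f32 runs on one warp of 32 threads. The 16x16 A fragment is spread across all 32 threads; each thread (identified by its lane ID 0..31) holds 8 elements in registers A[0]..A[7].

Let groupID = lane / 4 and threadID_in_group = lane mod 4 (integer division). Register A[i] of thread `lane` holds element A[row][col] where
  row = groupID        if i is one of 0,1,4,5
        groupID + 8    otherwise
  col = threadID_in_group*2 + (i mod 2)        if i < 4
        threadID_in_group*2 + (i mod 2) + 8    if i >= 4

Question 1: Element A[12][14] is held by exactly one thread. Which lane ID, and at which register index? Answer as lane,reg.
19,6

r=12->g=4,rb=1  c=14->cb=1,t=3,b0=0
L=4*4+3=19  i=1*4+1*2+0=6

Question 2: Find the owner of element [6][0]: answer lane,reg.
r=6⇒gr=6,Rb=0  c=0⇒Cb=0,th=0,odd=0
L=6*4+0=24  i=0*4+0*2+0=0

24,0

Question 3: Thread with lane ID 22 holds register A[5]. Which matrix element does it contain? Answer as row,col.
5,13

lane 22: gr=5 (22/4), th=2 (22%4)
i=5: r=5+0=5, c=2*2+1+8=13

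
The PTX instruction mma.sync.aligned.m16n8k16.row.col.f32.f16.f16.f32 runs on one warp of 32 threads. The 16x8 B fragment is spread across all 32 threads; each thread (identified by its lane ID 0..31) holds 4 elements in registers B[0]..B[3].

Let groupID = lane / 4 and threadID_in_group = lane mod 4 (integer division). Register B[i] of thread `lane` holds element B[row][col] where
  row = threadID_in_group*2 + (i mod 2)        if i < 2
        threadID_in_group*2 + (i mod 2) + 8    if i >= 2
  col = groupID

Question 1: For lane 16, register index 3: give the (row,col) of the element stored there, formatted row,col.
lane 16→16/4=4, 16 mod 4=0
i=3  r:2·0+1+8→9  c:4

9,4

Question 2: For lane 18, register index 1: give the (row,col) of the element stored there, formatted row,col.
18: g=4,t=2
[1] (2*2+1+0,4) = (5,4)

5,4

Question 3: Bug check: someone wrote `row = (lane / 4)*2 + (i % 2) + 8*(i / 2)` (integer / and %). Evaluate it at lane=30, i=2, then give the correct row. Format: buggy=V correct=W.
`(lane / 4)*2 + (i % 2) + 8*(i / 2)`[30,2]->22
lane 30: gid=7 (30/4), tid=2 (30%4)
i=2: r=2*2+0+8=12, c=gid=7
row: 22 vs 12

buggy=22 correct=12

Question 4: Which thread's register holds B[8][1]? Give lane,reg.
c=1->g=1  r=8->rb=1,t=0,b0=0
L=1*4+0=4  i=1*2+0=2

4,2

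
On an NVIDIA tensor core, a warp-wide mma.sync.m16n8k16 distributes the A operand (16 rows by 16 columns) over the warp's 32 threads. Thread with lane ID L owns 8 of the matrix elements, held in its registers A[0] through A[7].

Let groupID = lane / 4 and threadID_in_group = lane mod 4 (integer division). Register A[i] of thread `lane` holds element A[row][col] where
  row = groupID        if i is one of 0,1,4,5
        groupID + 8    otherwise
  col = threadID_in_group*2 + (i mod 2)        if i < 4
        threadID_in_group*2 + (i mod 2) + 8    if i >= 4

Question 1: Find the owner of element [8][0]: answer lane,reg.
0,2

r=8⇒gr=0,Rb=1  c=0⇒Cb=0,th=0,odd=0
L=0*4+0=0  i=0*4+1*2+0=2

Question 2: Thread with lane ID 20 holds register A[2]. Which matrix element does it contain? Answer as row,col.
13,0

20: gid=5,tid=0
[2] (5+8,0*2+0+0) = (13,0)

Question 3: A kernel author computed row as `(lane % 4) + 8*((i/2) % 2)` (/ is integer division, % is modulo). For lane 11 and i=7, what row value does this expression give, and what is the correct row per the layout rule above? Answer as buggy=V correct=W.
`(lane % 4) + 8*((i/2) % 2)`[11,7]->11
11: g=2,t=3
[7] (2+8,3*2+1+8) = (10,15)
row: 11 vs 10

buggy=11 correct=10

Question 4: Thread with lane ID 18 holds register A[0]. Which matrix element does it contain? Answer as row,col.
L=18⇒gr=18>>2=4, th=18&3=2
[0]⇒row 4+0=4  col 2·2+0+0=4

4,4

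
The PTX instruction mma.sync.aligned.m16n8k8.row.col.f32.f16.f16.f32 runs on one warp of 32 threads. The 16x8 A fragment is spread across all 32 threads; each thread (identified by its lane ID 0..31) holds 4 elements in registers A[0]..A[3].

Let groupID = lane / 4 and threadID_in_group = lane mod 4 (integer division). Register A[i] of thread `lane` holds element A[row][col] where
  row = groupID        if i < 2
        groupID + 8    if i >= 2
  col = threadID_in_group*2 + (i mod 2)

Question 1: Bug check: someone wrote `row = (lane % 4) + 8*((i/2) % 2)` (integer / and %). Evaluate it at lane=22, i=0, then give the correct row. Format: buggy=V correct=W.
`(lane % 4) + 8*((i/2) % 2)`[22,0]->2
lane 22->22/4=5, 22 mod 4=2
i=0  r:5+0->5  c:2·2+0->4
row: 2 vs 5

buggy=2 correct=5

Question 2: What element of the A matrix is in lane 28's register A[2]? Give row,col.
lane 28->28/4=7, 28 mod 4=0
i=2  r:7+8->15  c:2·0+0->0

15,0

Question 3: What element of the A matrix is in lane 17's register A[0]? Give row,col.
4,2

lane 17=>17/4=4, 17 mod 4=1
i=0  r:4+0=>4  c:2·1+0=>2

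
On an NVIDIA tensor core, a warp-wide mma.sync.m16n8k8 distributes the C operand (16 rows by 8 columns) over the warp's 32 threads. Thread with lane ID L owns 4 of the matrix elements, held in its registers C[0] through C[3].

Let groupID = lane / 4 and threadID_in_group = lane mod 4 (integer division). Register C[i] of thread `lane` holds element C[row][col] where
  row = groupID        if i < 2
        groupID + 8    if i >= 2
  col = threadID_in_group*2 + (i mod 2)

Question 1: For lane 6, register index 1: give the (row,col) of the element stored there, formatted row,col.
lane 6->6/4=1, 6 mod 4=2
i=1  r:1+0->1  c:2·2+1->5

1,5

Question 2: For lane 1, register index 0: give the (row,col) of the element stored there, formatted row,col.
0,2

lane 1: gr=0 (1/4), th=1 (1%4)
i=0: r=0+0=0, c=1*2+0=2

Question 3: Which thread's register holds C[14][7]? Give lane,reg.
r=14→G=6,rhi=1  c=7→T=3,p=1
L=6*4+3=27  i=1*2+1=3

27,3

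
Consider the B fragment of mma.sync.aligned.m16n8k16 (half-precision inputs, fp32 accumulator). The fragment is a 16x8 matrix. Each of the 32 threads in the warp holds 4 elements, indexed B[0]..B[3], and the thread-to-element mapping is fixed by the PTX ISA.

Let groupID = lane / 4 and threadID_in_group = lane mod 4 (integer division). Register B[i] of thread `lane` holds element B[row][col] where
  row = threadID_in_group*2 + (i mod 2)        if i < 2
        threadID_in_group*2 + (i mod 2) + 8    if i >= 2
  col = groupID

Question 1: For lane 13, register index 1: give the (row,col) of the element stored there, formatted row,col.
lane 13⇒13/4=3, 13 mod 4=1
i=1  r:2·1+1+0⇒3  c:3

3,3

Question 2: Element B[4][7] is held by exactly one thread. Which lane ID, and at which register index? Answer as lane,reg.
c:7=>grp=7  r:4=>rB=0,tig=2,lo=0
L=7*4+2=30  i=0*2+0=0

30,0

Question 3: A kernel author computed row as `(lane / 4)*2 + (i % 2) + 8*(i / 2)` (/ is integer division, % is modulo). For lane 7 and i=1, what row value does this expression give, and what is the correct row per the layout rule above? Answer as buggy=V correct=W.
buggy=3 correct=7

`(lane / 4)*2 + (i % 2) + 8*(i / 2)`[7,1]->3
L=7->g=7>>2=1, t=7&3=3
[1]->row 3·2+1+0=7  col g=1
row: 3 vs 7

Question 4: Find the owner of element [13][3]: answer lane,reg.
14,3

c=3→G=3  r=13→rhi=1,T=2,p=1
L=3*4+2=14  i=1*2+1=3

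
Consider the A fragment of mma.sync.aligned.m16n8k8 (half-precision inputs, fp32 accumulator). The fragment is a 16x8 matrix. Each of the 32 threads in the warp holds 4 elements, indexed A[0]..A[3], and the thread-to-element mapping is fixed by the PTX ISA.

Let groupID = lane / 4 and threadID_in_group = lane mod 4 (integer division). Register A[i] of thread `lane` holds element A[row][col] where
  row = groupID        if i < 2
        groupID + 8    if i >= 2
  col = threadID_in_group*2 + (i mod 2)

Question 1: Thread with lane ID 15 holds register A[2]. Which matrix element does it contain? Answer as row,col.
L=15->g=15>>2=3, t=15&3=3
[2]->row 3+8=11  col 3·2+0=6

11,6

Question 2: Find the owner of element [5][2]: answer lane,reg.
21,0

r=5→G=5,rhi=0  c=2→T=1,p=0
L=5*4+1=21  i=0*2+0=0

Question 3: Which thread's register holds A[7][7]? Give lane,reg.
r: 7->gid=7,r8=0  c: 7->tid=3,i&1=1
L=7*4+3=31  i=0*2+1=1

31,1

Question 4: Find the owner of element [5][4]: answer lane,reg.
r=5->g=5,rb=0  c=4->t=2,b0=0
L=5*4+2=22  i=0*2+0=0

22,0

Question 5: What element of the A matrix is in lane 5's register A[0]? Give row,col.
1,2

lane 5: gid=1 (5/4), tid=1 (5%4)
i=0: r=1+0=1, c=1*2+0=2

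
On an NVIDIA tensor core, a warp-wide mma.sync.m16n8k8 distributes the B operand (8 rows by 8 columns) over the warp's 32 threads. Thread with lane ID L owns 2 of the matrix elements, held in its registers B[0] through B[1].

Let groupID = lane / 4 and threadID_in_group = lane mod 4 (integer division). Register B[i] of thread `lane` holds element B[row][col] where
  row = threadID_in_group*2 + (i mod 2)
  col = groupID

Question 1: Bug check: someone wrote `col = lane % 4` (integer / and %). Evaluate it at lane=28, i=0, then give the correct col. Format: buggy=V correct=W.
buggy=0 correct=7

`lane % 4`[28,0]->0
28: g=7,t=0
[0] (0*2+0,7) = (0,7)
col: 0 vs 7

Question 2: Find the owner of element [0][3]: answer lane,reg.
c=3⇒gr=3  r=0⇒th=0,odd=0
L=3*4+0=12  i=0=0

12,0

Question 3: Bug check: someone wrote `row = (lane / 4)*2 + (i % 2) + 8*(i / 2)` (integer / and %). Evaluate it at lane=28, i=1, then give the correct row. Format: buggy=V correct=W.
buggy=15 correct=1

`(lane / 4)*2 + (i % 2) + 8*(i / 2)`[28,1]->15
L=28->gid=28>>2=7, tid=28&3=0
[1]->row 0·2+1=1  col gid=7
row: 15 vs 1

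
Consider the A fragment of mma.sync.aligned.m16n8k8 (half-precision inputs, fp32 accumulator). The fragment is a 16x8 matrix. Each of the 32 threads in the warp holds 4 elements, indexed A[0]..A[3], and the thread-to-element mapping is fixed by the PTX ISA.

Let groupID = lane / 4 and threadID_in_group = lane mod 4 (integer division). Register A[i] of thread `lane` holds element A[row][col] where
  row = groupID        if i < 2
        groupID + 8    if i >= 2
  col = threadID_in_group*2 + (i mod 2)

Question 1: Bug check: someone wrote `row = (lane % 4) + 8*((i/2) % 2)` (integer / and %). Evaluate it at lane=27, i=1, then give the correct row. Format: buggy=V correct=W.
`(lane % 4) + 8*((i/2) % 2)`[27,1]->3
lane 27: g=6 (27/4), t=3 (27%4)
i=1: r=6+0=6, c=3*2+1=7
row: 3 vs 6

buggy=3 correct=6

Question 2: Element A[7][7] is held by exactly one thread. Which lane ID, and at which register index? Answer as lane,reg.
31,1

r=7->g=7,rb=0  c=7->t=3,b0=1
L=7*4+3=31  i=0*2+1=1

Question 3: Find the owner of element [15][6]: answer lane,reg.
r=15→G=7,rhi=1  c=6→T=3,p=0
L=7*4+3=31  i=1*2+0=2

31,2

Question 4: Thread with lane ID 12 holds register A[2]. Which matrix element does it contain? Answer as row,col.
11,0

lane 12: G=3 (12/4), T=0 (12%4)
i=2: r=3+8=11, c=0*2+0=0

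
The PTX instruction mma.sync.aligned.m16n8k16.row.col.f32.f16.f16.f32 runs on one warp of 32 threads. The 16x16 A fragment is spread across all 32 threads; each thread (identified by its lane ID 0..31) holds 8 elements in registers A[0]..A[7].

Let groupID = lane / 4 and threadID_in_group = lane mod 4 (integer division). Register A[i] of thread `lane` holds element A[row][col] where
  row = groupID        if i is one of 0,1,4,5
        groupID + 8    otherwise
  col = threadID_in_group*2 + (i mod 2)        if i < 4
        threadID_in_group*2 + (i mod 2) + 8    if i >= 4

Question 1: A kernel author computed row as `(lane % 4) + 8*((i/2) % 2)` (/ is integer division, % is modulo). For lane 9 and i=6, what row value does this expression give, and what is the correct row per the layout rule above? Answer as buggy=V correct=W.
`(lane % 4) + 8*((i/2) % 2)`[9,6]→9
lane 9→9/4=2, 9 mod 4=1
i=6  r:2+8→10  c:2·1+0+8→10
row: 9 vs 10

buggy=9 correct=10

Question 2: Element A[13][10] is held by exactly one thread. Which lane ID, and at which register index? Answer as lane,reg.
r=13⇒gr=5,Rb=1  c=10⇒Cb=1,th=1,odd=0
L=5*4+1=21  i=1*4+1*2+0=6

21,6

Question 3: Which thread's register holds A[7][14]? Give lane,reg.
r=7⇒gr=7,Rb=0  c=14⇒Cb=1,th=3,odd=0
L=7*4+3=31  i=1*4+0*2+0=4

31,4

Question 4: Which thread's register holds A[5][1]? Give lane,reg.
r=5->g=5,rb=0  c=1->cb=0,t=0,b0=1
L=5*4+0=20  i=0*4+0*2+1=1

20,1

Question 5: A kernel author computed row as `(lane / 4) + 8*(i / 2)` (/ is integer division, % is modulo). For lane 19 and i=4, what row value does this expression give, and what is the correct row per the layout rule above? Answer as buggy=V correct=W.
buggy=20 correct=4

`(lane / 4) + 8*(i / 2)`[19,4]⇒20
L=19⇒gr=19>>2=4, th=19&3=3
[4]⇒row 4+0=4  col 3·2+0+8=14
row: 20 vs 4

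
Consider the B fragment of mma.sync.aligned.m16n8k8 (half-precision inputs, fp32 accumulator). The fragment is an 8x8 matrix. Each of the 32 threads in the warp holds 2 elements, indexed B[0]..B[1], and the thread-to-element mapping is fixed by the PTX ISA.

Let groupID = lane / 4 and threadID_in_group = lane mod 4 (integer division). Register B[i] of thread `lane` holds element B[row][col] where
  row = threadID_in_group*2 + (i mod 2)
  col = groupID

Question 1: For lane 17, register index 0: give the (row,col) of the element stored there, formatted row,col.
lane 17: gr=4 (17/4), th=1 (17%4)
i=0: r=1*2+0=2, c=gr=4

2,4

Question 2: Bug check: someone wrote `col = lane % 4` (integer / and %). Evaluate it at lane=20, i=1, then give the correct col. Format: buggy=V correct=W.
buggy=0 correct=5

`lane % 4`[20,1]⇒0
lane 20: gr=5 (20/4), th=0 (20%4)
i=1: r=0*2+1=1, c=gr=5
col: 0 vs 5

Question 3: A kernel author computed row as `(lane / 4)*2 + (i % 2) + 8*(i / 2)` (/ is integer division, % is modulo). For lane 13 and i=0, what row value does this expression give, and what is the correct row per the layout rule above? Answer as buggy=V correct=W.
buggy=6 correct=2

`(lane / 4)*2 + (i % 2) + 8*(i / 2)`[13,0]->6
L=13->g=13>>2=3, t=13&3=1
[0]->row 1·2+0=2  col g=3
row: 6 vs 2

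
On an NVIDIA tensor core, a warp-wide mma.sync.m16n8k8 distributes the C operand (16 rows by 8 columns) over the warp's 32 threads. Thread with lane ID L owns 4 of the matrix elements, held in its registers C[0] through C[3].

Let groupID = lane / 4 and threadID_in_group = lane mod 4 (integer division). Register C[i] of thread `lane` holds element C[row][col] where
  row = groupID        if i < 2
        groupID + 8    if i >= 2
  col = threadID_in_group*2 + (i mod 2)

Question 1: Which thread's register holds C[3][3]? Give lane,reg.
r=3⇒gr=3,Rb=0  c=3⇒th=1,odd=1
L=3*4+1=13  i=0*2+1=1

13,1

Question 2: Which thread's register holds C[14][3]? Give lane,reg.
25,3

r=14⇒gr=6,Rb=1  c=3⇒th=1,odd=1
L=6*4+1=25  i=1*2+1=3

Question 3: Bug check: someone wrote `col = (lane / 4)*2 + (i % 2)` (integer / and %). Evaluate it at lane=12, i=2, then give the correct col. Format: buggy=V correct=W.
buggy=6 correct=0

`(lane / 4)*2 + (i % 2)`[12,2]→6
lane 12: G=3 (12/4), T=0 (12%4)
i=2: r=3+8=11, c=0*2+0=0
col: 6 vs 0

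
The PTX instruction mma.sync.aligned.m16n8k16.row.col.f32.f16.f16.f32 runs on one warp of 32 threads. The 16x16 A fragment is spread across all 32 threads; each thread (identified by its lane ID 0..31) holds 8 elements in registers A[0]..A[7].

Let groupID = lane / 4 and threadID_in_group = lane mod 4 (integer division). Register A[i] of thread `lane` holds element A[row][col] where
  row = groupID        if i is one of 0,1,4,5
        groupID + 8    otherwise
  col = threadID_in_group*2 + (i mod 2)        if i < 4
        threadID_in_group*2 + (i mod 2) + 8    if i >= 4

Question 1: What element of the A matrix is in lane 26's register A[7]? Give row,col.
L=26⇒gr=26>>2=6, th=26&3=2
[7]⇒row 6+8=14  col 2·2+1+8=13

14,13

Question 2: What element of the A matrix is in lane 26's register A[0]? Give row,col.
lane 26->26/4=6, 26 mod 4=2
i=0  r:6+0->6  c:2·2+0+0->4

6,4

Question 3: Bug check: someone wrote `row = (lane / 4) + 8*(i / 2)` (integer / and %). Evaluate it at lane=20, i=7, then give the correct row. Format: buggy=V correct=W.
buggy=29 correct=13

`(lane / 4) + 8*(i / 2)`[20,7]=>29
lane 20: grp=5 (20/4), tig=0 (20%4)
i=7: r=5+8=13, c=0*2+1+8=9
row: 29 vs 13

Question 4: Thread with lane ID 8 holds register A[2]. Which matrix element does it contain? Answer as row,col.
8: gr=2,th=0
[2] (2+8,0*2+0+0) = (10,0)

10,0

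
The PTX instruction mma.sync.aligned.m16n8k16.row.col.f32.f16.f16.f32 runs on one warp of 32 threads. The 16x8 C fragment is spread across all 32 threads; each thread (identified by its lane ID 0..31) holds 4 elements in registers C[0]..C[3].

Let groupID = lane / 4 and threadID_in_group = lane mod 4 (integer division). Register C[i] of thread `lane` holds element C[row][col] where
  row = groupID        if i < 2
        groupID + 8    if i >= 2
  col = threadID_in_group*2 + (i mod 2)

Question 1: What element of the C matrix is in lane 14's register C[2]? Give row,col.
11,4

lane 14: gid=3 (14/4), tid=2 (14%4)
i=2: r=3+8=11, c=2*2+0=4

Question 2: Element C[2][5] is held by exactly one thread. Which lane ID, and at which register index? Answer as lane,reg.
r=2->g=2,rb=0  c=5->t=2,b0=1
L=2*4+2=10  i=0*2+1=1

10,1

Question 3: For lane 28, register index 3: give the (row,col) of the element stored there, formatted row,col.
L=28⇒gr=28>>2=7, th=28&3=0
[3]⇒row 7+8=15  col 0·2+1=1

15,1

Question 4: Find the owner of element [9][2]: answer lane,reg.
5,2

r=9->g=1,rb=1  c=2->t=1,b0=0
L=1*4+1=5  i=1*2+0=2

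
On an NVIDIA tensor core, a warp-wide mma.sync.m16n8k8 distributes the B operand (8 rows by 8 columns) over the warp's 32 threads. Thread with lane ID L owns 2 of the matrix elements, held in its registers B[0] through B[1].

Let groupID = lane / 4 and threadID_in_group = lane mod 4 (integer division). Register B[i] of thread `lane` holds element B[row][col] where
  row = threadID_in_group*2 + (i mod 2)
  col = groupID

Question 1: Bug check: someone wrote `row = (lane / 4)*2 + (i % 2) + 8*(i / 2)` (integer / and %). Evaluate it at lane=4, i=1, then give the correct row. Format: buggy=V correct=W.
buggy=3 correct=1

`(lane / 4)*2 + (i % 2) + 8*(i / 2)`[4,1]→3
lane 4: G=1 (4/4), T=0 (4%4)
i=1: r=0*2+1=1, c=G=1
row: 3 vs 1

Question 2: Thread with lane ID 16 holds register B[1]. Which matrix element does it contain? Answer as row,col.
16: G=4,T=0
[1] (0*2+1,4) = (1,4)

1,4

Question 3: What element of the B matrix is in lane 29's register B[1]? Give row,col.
29: gid=7,tid=1
[1] (1*2+1,7) = (3,7)

3,7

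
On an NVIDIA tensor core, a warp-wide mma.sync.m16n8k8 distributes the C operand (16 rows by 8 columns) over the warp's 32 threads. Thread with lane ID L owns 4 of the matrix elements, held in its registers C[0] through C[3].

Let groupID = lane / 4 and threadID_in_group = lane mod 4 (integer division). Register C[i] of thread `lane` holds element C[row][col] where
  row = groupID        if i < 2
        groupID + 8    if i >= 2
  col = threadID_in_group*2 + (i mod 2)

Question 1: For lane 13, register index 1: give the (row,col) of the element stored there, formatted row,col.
3,3

lane 13: G=3 (13/4), T=1 (13%4)
i=1: r=3+0=3, c=1*2+1=3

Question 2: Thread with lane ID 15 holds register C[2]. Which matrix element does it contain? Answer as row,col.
lane 15->15/4=3, 15 mod 4=3
i=2  r:3+8->11  c:2·3+0->6

11,6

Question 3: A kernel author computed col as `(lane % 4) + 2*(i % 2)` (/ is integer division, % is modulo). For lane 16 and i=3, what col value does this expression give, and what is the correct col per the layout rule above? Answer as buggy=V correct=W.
`(lane % 4) + 2*(i % 2)`[16,3]->2
16: gid=4,tid=0
[3] (4+8,0*2+1) = (12,1)
col: 2 vs 1

buggy=2 correct=1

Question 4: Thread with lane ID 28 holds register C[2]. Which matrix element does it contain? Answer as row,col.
15,0

lane 28→28/4=7, 28 mod 4=0
i=2  r:7+8→15  c:2·0+0→0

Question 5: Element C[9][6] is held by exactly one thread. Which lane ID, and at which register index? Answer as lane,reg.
7,2

r=9→G=1,rhi=1  c=6→T=3,p=0
L=1*4+3=7  i=1*2+0=2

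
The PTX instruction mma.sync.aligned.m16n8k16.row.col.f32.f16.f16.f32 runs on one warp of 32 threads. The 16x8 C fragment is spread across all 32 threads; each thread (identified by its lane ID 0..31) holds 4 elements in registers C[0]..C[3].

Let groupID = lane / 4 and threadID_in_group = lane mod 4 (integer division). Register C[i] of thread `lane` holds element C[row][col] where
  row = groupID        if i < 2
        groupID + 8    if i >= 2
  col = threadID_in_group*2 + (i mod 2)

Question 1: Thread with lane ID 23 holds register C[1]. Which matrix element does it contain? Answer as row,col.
5,7

L=23->gid=23>>2=5, tid=23&3=3
[1]->row 5+0=5  col 3·2+1=7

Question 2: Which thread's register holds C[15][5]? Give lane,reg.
30,3

r=15⇒gr=7,Rb=1  c=5⇒th=2,odd=1
L=7*4+2=30  i=1*2+1=3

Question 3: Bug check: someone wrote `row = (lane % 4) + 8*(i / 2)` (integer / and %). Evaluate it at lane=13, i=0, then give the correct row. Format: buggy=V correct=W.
buggy=1 correct=3

`(lane % 4) + 8*(i / 2)`[13,0]->1
lane 13: g=3 (13/4), t=1 (13%4)
i=0: r=3+0=3, c=1*2+0=2
row: 1 vs 3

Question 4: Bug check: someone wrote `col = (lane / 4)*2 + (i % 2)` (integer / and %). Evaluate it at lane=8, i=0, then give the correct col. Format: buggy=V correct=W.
buggy=4 correct=0

`(lane / 4)*2 + (i % 2)`[8,0]->4
lane 8: g=2 (8/4), t=0 (8%4)
i=0: r=2+0=2, c=0*2+0=0
col: 4 vs 0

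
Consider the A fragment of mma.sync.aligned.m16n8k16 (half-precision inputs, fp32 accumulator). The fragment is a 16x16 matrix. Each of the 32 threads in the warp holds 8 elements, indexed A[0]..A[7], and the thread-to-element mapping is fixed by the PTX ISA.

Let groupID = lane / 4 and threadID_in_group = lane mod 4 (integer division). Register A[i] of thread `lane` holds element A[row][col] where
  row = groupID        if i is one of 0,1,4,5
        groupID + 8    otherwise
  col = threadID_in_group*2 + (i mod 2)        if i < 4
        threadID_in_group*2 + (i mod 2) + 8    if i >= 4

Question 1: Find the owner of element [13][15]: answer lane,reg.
r=13->g=5,rb=1  c=15->cb=1,t=3,b0=1
L=5*4+3=23  i=1*4+1*2+1=7

23,7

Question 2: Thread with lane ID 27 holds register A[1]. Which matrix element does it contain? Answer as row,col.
6,7

L=27⇒gr=27>>2=6, th=27&3=3
[1]⇒row 6+0=6  col 3·2+1+0=7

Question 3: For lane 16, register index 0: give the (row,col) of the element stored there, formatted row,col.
lane 16: gr=4 (16/4), th=0 (16%4)
i=0: r=4+0=4, c=0*2+0+0=0

4,0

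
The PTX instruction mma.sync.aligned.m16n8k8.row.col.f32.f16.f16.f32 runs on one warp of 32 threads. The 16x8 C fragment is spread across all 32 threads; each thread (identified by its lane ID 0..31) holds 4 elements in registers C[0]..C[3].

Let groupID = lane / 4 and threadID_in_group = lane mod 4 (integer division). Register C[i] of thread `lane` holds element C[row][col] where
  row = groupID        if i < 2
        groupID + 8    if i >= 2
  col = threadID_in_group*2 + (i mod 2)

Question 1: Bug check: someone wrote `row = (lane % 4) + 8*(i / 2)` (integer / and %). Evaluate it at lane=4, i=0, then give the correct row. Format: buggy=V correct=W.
`(lane % 4) + 8*(i / 2)`[4,0]->0
lane 4: gid=1 (4/4), tid=0 (4%4)
i=0: r=1+0=1, c=0*2+0=0
row: 0 vs 1

buggy=0 correct=1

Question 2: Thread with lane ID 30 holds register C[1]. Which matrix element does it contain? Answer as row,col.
30: gid=7,tid=2
[1] (7+0,2*2+1) = (7,5)

7,5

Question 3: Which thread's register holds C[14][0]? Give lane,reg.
r=14->g=6,rb=1  c=0->t=0,b0=0
L=6*4+0=24  i=1*2+0=2

24,2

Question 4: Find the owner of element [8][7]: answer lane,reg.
3,3

r=8⇒gr=0,Rb=1  c=7⇒th=3,odd=1
L=0*4+3=3  i=1*2+1=3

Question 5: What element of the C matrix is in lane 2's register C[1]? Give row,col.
L=2->g=2>>2=0, t=2&3=2
[1]->row 0+0=0  col 2·2+1=5

0,5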